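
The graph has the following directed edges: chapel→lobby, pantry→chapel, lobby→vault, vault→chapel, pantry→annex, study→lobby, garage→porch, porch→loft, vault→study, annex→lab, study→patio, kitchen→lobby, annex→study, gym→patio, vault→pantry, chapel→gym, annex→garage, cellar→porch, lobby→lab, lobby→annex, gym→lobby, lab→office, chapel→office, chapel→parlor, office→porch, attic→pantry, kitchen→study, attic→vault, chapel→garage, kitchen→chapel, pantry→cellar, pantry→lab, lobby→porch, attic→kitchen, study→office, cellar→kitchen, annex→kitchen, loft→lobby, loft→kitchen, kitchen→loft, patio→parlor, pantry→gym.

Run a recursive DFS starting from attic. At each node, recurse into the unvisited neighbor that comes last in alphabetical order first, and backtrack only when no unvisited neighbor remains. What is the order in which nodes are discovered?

attic → vault → study → patio → parlor → office → porch → loft → lobby → lab → annex → kitchen → chapel → gym → garage → pantry → cellar

Visit attic
attic → vault
vault → study
study → patio
patio → parlor
study → office
office → porch
porch → loft
loft → lobby
lobby → lab
lobby → annex
annex → kitchen
kitchen → chapel
chapel → gym
chapel → garage
vault → pantry
pantry → cellar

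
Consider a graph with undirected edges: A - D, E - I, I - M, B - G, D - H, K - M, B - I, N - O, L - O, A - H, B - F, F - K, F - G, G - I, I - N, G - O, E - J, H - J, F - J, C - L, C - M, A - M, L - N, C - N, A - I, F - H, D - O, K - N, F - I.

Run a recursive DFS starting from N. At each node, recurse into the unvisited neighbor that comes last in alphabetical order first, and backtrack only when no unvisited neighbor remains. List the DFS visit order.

N, O, L, C, M, K, F, J, H, D, A, I, G, B, E

Visit N
N → O
O → L
L → C
C → M
M → K
K → F
F → J
J → H
H → D
D → A
A → I
I → G
G → B
I → E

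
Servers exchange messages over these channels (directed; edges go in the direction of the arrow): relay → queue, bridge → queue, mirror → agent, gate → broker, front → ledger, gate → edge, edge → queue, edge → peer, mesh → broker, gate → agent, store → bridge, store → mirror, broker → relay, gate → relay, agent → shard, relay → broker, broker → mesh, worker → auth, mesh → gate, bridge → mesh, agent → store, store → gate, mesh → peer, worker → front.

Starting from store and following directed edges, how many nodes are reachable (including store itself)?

12

BFS from store visits: store, mirror, gate, bridge, agent, relay, edge, broker, queue, mesh, shard, peer
Reachable nodes: 12 of 16 total.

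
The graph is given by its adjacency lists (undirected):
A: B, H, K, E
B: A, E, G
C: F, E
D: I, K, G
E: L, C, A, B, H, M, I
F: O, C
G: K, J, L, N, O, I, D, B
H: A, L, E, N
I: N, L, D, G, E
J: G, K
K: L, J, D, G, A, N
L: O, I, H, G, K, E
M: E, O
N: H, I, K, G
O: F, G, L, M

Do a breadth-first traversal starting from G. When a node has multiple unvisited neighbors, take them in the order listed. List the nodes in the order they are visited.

G K J L N O I D B A H E F M C

Visit G; enqueue K, J, L, N, O, I, D, B → queue [K, J, L, N, O, I, D, B]
Visit K; enqueue A → queue [J, L, N, O, I, D, B, A]
Visit J → queue [L, N, O, I, D, B, A]
Visit L; enqueue H, E → queue [N, O, I, D, B, A, H, E]
Visit N → queue [O, I, D, B, A, H, E]
Visit O; enqueue F, M → queue [I, D, B, A, H, E, F, M]
Visit I → queue [D, B, A, H, E, F, M]
Visit D → queue [B, A, H, E, F, M]
Visit B → queue [A, H, E, F, M]
Visit A → queue [H, E, F, M]
Visit H → queue [E, F, M]
Visit E; enqueue C → queue [F, M, C]
Visit F → queue [M, C]
Visit M → queue [C]
Visit C → queue []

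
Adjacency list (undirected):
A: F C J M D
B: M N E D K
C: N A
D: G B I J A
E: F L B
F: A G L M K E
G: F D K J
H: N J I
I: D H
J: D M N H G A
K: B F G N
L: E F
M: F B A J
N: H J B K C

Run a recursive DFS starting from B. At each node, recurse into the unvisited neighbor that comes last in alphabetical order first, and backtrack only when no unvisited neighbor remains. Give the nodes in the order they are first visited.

B N K G J M F L E A D I H C

Visit B
B → N
N → K
K → G
G → J
J → M
M → F
F → L
L → E
F → A
A → D
D → I
I → H
A → C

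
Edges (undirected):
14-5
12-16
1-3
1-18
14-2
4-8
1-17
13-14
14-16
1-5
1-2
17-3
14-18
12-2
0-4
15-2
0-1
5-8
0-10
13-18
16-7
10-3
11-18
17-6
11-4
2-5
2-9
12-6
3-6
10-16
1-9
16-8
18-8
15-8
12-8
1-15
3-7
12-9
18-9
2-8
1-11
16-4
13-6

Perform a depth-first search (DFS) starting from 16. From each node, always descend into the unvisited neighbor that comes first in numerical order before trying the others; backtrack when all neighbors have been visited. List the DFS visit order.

Visit 16
16 → 4
4 → 0
0 → 1
1 → 2
2 → 5
5 → 8
8 → 12
12 → 6
6 → 3
3 → 7
3 → 10
3 → 17
6 → 13
13 → 14
14 → 18
18 → 9
18 → 11
8 → 15

16 -> 4 -> 0 -> 1 -> 2 -> 5 -> 8 -> 12 -> 6 -> 3 -> 7 -> 10 -> 17 -> 13 -> 14 -> 18 -> 9 -> 11 -> 15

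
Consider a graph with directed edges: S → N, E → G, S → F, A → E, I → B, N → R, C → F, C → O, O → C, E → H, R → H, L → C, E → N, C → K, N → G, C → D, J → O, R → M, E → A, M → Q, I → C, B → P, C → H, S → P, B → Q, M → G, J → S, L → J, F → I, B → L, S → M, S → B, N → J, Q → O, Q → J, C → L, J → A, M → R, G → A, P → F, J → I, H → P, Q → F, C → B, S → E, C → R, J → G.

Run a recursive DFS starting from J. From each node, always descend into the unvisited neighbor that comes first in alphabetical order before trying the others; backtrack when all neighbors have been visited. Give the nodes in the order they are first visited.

J A E G H P F I B L C D K O R M Q N S

Visit J
J → A
A → E
E → G
E → H
H → P
P → F
F → I
I → B
B → L
L → C
C → D
C → K
C → O
C → R
R → M
M → Q
E → N
J → S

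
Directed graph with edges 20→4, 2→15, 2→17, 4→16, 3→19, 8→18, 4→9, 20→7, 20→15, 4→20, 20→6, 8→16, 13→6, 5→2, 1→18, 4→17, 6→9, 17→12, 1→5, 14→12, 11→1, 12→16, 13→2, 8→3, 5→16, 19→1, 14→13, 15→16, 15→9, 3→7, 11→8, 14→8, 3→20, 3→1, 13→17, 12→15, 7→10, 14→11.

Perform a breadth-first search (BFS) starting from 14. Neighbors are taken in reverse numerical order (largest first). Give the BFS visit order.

Visit 14; enqueue 13, 12, 11, 8 → queue [13, 12, 11, 8]
Visit 13; enqueue 17, 6, 2 → queue [12, 11, 8, 17, 6, 2]
Visit 12; enqueue 16, 15 → queue [11, 8, 17, 6, 2, 16, 15]
Visit 11; enqueue 1 → queue [8, 17, 6, 2, 16, 15, 1]
Visit 8; enqueue 18, 3 → queue [17, 6, 2, 16, 15, 1, 18, 3]
Visit 17 → queue [6, 2, 16, 15, 1, 18, 3]
Visit 6; enqueue 9 → queue [2, 16, 15, 1, 18, 3, 9]
Visit 2 → queue [16, 15, 1, 18, 3, 9]
Visit 16 → queue [15, 1, 18, 3, 9]
Visit 15 → queue [1, 18, 3, 9]
Visit 1; enqueue 5 → queue [18, 3, 9, 5]
Visit 18 → queue [3, 9, 5]
Visit 3; enqueue 20, 19, 7 → queue [9, 5, 20, 19, 7]
Visit 9 → queue [5, 20, 19, 7]
Visit 5 → queue [20, 19, 7]
Visit 20; enqueue 4 → queue [19, 7, 4]
Visit 19 → queue [7, 4]
Visit 7; enqueue 10 → queue [4, 10]
Visit 4 → queue [10]
Visit 10 → queue []

14, 13, 12, 11, 8, 17, 6, 2, 16, 15, 1, 18, 3, 9, 5, 20, 19, 7, 4, 10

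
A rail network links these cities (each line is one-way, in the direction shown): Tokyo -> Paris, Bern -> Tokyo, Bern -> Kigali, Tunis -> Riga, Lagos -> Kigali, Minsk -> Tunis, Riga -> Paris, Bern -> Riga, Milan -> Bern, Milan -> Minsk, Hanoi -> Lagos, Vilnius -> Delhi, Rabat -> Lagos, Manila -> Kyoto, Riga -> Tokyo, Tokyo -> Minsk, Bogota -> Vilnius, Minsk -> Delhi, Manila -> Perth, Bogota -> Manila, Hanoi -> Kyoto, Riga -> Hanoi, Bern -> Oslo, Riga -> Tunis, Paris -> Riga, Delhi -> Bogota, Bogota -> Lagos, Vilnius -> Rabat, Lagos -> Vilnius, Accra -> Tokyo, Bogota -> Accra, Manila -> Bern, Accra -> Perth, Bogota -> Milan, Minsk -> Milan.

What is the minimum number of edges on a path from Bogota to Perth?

2

Level 0: Bogota
Level 1: Accra, Lagos, Manila, Milan, Vilnius
Level 2: Bern, Delhi, Kigali, Kyoto, Minsk, Perth, Rabat, Tokyo
Level 3: Oslo, Paris, Riga, Tunis
Level 4: Hanoi
Perth first appears at level 2.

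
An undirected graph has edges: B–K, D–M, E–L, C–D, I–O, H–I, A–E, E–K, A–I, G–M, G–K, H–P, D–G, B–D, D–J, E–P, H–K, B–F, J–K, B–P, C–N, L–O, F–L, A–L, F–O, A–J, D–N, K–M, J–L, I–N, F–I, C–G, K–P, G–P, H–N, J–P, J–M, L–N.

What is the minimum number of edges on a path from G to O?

4

Level 0: G
Level 1: C, D, K, M, P
Level 2: B, E, H, J, N
Level 3: A, F, I, L
Level 4: O
O first appears at level 4.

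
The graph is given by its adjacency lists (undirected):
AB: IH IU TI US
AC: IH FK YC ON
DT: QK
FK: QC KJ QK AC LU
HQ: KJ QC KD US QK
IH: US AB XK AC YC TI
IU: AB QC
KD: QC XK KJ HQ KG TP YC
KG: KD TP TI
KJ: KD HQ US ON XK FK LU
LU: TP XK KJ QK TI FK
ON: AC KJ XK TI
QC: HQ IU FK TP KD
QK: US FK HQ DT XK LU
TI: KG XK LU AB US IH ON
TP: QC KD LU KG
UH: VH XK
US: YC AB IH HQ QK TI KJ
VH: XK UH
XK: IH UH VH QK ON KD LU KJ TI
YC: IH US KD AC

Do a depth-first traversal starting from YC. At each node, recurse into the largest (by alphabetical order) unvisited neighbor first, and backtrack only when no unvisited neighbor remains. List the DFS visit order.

YC US TI XK VH UH QK LU TP QC KD KJ ON AC IH AB IU FK HQ KG DT

Visit YC
YC → US
US → TI
TI → XK
XK → VH
VH → UH
XK → QK
QK → LU
LU → TP
TP → QC
QC → KD
KD → KJ
KJ → ON
ON → AC
AC → IH
IH → AB
AB → IU
AC → FK
KJ → HQ
KD → KG
QK → DT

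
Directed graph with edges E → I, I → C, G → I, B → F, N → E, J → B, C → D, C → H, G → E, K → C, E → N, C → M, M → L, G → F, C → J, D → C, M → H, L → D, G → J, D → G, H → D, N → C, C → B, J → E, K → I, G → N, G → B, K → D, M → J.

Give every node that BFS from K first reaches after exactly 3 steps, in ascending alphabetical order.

E, F, L, N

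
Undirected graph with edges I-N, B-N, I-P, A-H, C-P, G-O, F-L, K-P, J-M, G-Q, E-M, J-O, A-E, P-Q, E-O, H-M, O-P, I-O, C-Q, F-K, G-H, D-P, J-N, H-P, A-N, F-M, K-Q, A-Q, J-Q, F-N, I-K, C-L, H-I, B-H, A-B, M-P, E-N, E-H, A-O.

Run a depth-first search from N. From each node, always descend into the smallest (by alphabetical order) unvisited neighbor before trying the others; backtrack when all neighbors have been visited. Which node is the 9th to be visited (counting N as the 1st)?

I

Visit N
N → A
A → B
B → H
H → E
E → M
M → F
F → K
K → I
I → O
O → G
G → Q
Q → C
C → L
C → P
P → D
Q → J

Visit order: N, A, B, H, E, M, F, K, I, O, G, Q, C, L, P, D, J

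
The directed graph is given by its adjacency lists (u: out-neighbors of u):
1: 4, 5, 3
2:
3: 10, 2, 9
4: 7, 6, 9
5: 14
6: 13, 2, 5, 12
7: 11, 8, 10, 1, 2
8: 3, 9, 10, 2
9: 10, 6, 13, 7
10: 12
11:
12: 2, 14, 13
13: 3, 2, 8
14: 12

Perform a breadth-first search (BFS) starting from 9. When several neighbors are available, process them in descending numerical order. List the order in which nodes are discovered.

Visit 9; enqueue 13, 10, 7, 6 → queue [13, 10, 7, 6]
Visit 13; enqueue 8, 3, 2 → queue [10, 7, 6, 8, 3, 2]
Visit 10; enqueue 12 → queue [7, 6, 8, 3, 2, 12]
Visit 7; enqueue 11, 1 → queue [6, 8, 3, 2, 12, 11, 1]
Visit 6; enqueue 5 → queue [8, 3, 2, 12, 11, 1, 5]
Visit 8 → queue [3, 2, 12, 11, 1, 5]
Visit 3 → queue [2, 12, 11, 1, 5]
Visit 2 → queue [12, 11, 1, 5]
Visit 12; enqueue 14 → queue [11, 1, 5, 14]
Visit 11 → queue [1, 5, 14]
Visit 1; enqueue 4 → queue [5, 14, 4]
Visit 5 → queue [14, 4]
Visit 14 → queue [4]
Visit 4 → queue []

9, 13, 10, 7, 6, 8, 3, 2, 12, 11, 1, 5, 14, 4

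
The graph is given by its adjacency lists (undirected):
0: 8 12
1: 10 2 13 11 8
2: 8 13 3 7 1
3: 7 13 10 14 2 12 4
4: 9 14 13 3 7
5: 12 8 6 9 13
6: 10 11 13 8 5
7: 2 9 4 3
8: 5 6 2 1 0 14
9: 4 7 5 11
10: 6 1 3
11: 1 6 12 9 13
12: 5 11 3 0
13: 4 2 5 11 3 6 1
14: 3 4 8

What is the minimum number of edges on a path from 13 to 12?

Level 0: 13
Level 1: 1, 2, 3, 4, 5, 6, 11
Level 2: 7, 8, 9, 10, 12, 14
Level 3: 0
12 first appears at level 2.

2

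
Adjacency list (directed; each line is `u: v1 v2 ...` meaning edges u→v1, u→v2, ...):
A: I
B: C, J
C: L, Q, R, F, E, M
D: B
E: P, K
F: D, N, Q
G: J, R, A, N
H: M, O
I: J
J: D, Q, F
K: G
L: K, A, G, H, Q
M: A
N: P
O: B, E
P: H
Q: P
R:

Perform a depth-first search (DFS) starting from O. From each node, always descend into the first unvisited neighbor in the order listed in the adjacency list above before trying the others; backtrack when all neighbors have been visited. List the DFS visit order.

O -> B -> C -> L -> K -> G -> J -> D -> Q -> P -> H -> M -> A -> I -> F -> N -> R -> E

Visit O
O → B
B → C
C → L
L → K
K → G
G → J
J → D
J → Q
Q → P
P → H
H → M
M → A
A → I
J → F
F → N
G → R
C → E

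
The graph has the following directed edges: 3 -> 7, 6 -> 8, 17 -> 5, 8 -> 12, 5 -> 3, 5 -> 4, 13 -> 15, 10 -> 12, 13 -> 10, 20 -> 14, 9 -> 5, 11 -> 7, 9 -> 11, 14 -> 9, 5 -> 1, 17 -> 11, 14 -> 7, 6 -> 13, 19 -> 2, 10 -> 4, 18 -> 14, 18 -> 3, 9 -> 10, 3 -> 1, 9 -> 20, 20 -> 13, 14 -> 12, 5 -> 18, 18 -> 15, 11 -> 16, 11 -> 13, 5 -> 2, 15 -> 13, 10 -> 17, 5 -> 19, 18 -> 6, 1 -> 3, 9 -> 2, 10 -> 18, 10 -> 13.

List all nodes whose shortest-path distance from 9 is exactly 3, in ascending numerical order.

Level 0: 9
Level 1: 2, 5, 10, 11, 20
Level 2: 1, 3, 4, 7, 12, 13, 14, 16, 17, 18, 19
Level 3: 6, 15
Level 4: 8

6, 15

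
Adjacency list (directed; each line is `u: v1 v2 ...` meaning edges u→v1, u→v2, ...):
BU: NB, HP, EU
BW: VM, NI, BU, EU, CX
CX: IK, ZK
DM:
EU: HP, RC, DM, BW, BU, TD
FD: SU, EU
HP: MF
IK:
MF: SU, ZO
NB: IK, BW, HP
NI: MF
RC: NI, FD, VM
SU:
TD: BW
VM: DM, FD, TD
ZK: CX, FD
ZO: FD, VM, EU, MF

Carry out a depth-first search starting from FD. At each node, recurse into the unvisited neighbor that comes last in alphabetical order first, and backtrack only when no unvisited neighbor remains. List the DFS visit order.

FD -> SU -> EU -> TD -> BW -> VM -> DM -> NI -> MF -> ZO -> CX -> ZK -> IK -> BU -> NB -> HP -> RC

Visit FD
FD → SU
FD → EU
EU → TD
TD → BW
BW → VM
VM → DM
BW → NI
NI → MF
MF → ZO
BW → CX
CX → ZK
CX → IK
BW → BU
BU → NB
NB → HP
EU → RC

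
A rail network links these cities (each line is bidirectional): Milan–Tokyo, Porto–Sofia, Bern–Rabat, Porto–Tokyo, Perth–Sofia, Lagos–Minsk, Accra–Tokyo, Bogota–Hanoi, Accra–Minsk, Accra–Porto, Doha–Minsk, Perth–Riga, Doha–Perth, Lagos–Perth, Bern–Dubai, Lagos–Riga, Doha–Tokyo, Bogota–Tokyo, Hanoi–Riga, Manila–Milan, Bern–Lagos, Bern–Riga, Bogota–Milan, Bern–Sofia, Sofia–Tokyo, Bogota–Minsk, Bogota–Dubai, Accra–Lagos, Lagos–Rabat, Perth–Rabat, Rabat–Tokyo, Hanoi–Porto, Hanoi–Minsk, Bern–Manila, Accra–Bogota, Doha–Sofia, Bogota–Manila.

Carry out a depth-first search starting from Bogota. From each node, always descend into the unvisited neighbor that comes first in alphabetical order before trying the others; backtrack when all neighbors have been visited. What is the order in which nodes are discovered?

Bogota, Accra, Lagos, Bern, Dubai, Manila, Milan, Tokyo, Doha, Minsk, Hanoi, Porto, Sofia, Perth, Rabat, Riga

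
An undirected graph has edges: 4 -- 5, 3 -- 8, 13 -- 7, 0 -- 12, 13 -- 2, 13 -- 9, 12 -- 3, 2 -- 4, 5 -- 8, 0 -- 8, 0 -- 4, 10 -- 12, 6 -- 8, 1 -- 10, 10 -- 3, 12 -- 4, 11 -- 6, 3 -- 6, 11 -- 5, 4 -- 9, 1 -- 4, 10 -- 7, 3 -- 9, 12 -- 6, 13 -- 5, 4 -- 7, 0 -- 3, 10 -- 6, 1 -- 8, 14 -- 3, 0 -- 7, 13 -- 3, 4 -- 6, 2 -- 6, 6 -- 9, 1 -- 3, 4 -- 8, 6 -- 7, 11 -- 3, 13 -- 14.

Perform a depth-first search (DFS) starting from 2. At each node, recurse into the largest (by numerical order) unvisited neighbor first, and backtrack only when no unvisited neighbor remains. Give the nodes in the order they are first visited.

2 → 13 → 14 → 3 → 12 → 10 → 7 → 6 → 11 → 5 → 8 → 4 → 9 → 1 → 0

Visit 2
2 → 13
13 → 14
14 → 3
3 → 12
12 → 10
10 → 7
7 → 6
6 → 11
11 → 5
5 → 8
8 → 4
4 → 9
4 → 1
4 → 0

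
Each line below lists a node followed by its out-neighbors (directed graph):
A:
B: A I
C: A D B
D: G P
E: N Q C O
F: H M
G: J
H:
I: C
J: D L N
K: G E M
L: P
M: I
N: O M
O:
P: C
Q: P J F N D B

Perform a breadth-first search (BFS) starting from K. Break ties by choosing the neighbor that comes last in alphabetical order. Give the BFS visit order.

K M G E I J Q O N C L D P F B A H

Visit K; enqueue M, G, E → queue [M, G, E]
Visit M; enqueue I → queue [G, E, I]
Visit G; enqueue J → queue [E, I, J]
Visit E; enqueue Q, O, N, C → queue [I, J, Q, O, N, C]
Visit I → queue [J, Q, O, N, C]
Visit J; enqueue L, D → queue [Q, O, N, C, L, D]
Visit Q; enqueue P, F, B → queue [O, N, C, L, D, P, F, B]
Visit O → queue [N, C, L, D, P, F, B]
Visit N → queue [C, L, D, P, F, B]
Visit C; enqueue A → queue [L, D, P, F, B, A]
Visit L → queue [D, P, F, B, A]
Visit D → queue [P, F, B, A]
Visit P → queue [F, B, A]
Visit F; enqueue H → queue [B, A, H]
Visit B → queue [A, H]
Visit A → queue [H]
Visit H → queue []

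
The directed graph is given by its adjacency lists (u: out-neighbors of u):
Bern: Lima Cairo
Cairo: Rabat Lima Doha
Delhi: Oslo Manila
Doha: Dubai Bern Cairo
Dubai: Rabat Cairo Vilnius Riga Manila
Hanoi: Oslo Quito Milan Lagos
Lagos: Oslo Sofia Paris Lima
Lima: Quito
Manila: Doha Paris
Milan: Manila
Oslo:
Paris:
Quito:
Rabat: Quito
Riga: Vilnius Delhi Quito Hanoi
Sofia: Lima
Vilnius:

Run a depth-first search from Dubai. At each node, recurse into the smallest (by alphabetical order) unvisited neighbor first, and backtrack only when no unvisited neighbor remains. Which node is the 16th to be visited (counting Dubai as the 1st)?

Milan

Visit Dubai
Dubai → Cairo
Cairo → Doha
Doha → Bern
Bern → Lima
Lima → Quito
Cairo → Rabat
Dubai → Manila
Manila → Paris
Dubai → Riga
Riga → Delhi
Delhi → Oslo
Riga → Hanoi
Hanoi → Lagos
Lagos → Sofia
Hanoi → Milan
Riga → Vilnius

Visit order: Dubai, Cairo, Doha, Bern, Lima, Quito, Rabat, Manila, Paris, Riga, Delhi, Oslo, Hanoi, Lagos, Sofia, Milan, Vilnius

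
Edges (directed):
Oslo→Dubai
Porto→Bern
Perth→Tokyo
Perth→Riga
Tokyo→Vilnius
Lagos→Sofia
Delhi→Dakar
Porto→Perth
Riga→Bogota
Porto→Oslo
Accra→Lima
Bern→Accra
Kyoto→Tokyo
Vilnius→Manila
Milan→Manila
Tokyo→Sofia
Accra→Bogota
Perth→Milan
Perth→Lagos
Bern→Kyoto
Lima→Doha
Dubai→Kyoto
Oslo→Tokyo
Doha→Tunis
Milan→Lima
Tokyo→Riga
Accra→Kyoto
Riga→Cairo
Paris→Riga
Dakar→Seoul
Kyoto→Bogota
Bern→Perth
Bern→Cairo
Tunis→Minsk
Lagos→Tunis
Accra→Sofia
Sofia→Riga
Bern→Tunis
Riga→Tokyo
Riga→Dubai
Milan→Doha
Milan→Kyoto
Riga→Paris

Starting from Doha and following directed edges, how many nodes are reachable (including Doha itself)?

3

BFS from Doha visits: Doha, Tunis, Minsk
Reachable nodes: 3 of 24 total.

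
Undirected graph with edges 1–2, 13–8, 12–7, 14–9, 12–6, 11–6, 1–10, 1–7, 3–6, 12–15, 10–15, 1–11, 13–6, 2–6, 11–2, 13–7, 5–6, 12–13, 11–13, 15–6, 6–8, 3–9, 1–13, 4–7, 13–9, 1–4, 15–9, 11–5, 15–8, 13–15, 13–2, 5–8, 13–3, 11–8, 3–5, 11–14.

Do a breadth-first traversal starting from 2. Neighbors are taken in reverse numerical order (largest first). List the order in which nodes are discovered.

Visit 2; enqueue 13, 11, 6, 1 → queue [13, 11, 6, 1]
Visit 13; enqueue 15, 12, 9, 8, 7, 3 → queue [11, 6, 1, 15, 12, 9, 8, 7, 3]
Visit 11; enqueue 14, 5 → queue [6, 1, 15, 12, 9, 8, 7, 3, 14, 5]
Visit 6 → queue [1, 15, 12, 9, 8, 7, 3, 14, 5]
Visit 1; enqueue 10, 4 → queue [15, 12, 9, 8, 7, 3, 14, 5, 10, 4]
Visit 15 → queue [12, 9, 8, 7, 3, 14, 5, 10, 4]
Visit 12 → queue [9, 8, 7, 3, 14, 5, 10, 4]
Visit 9 → queue [8, 7, 3, 14, 5, 10, 4]
Visit 8 → queue [7, 3, 14, 5, 10, 4]
Visit 7 → queue [3, 14, 5, 10, 4]
Visit 3 → queue [14, 5, 10, 4]
Visit 14 → queue [5, 10, 4]
Visit 5 → queue [10, 4]
Visit 10 → queue [4]
Visit 4 → queue []

2 13 11 6 1 15 12 9 8 7 3 14 5 10 4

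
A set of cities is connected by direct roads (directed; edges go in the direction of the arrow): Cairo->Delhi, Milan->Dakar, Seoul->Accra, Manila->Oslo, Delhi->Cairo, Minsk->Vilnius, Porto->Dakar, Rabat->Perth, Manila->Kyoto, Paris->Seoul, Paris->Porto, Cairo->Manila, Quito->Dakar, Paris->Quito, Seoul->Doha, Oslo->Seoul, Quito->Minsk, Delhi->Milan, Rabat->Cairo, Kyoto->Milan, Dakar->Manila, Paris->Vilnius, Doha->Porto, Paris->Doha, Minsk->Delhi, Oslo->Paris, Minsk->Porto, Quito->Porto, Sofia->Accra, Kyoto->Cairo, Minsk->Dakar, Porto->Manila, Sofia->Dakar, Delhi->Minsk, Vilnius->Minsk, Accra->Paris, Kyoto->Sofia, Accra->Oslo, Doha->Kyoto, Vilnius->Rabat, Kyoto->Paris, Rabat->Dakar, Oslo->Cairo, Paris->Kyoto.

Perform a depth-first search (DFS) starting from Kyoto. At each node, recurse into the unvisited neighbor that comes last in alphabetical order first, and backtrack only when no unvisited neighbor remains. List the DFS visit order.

Visit Kyoto
Kyoto → Sofia
Sofia → Dakar
Dakar → Manila
Manila → Oslo
Oslo → Seoul
Seoul → Doha
Doha → Porto
Seoul → Accra
Accra → Paris
Paris → Vilnius
Vilnius → Rabat
Rabat → Perth
Rabat → Cairo
Cairo → Delhi
Delhi → Minsk
Delhi → Milan
Paris → Quito

Kyoto -> Sofia -> Dakar -> Manila -> Oslo -> Seoul -> Doha -> Porto -> Accra -> Paris -> Vilnius -> Rabat -> Perth -> Cairo -> Delhi -> Minsk -> Milan -> Quito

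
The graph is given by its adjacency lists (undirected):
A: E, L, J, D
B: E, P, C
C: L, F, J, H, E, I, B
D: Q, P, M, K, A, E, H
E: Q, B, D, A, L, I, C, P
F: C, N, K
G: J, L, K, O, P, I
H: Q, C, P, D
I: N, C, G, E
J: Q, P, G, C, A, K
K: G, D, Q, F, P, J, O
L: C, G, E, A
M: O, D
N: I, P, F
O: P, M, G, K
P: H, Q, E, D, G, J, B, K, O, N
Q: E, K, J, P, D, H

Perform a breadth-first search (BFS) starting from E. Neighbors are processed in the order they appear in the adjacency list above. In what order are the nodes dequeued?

E -> Q -> B -> D -> A -> L -> I -> C -> P -> K -> J -> H -> M -> G -> N -> F -> O

Visit E; enqueue Q, B, D, A, L, I, C, P → queue [Q, B, D, A, L, I, C, P]
Visit Q; enqueue K, J, H → queue [B, D, A, L, I, C, P, K, J, H]
Visit B → queue [D, A, L, I, C, P, K, J, H]
Visit D; enqueue M → queue [A, L, I, C, P, K, J, H, M]
Visit A → queue [L, I, C, P, K, J, H, M]
Visit L; enqueue G → queue [I, C, P, K, J, H, M, G]
Visit I; enqueue N → queue [C, P, K, J, H, M, G, N]
Visit C; enqueue F → queue [P, K, J, H, M, G, N, F]
Visit P; enqueue O → queue [K, J, H, M, G, N, F, O]
Visit K → queue [J, H, M, G, N, F, O]
Visit J → queue [H, M, G, N, F, O]
Visit H → queue [M, G, N, F, O]
Visit M → queue [G, N, F, O]
Visit G → queue [N, F, O]
Visit N → queue [F, O]
Visit F → queue [O]
Visit O → queue []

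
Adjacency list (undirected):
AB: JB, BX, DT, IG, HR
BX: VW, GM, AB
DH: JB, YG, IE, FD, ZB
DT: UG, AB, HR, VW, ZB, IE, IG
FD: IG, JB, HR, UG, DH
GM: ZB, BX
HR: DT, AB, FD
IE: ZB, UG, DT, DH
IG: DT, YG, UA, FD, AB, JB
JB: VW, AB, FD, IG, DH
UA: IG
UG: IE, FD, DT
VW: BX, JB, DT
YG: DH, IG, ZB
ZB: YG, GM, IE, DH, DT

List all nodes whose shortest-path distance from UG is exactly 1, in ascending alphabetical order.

DT, FD, IE

Level 0: UG
Level 1: DT, FD, IE
Level 2: AB, DH, HR, IG, JB, VW, ZB
Level 3: BX, GM, UA, YG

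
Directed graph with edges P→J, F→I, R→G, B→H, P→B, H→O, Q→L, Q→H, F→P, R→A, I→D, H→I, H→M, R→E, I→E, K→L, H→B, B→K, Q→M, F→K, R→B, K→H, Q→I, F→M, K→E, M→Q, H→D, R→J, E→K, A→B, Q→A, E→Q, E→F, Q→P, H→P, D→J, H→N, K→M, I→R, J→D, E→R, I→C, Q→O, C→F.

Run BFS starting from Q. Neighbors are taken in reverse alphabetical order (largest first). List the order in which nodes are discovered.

Q -> P -> O -> M -> L -> I -> H -> A -> J -> B -> R -> E -> D -> C -> N -> K -> G -> F

Visit Q; enqueue P, O, M, L, I, H, A → queue [P, O, M, L, I, H, A]
Visit P; enqueue J, B → queue [O, M, L, I, H, A, J, B]
Visit O → queue [M, L, I, H, A, J, B]
Visit M → queue [L, I, H, A, J, B]
Visit L → queue [I, H, A, J, B]
Visit I; enqueue R, E, D, C → queue [H, A, J, B, R, E, D, C]
Visit H; enqueue N → queue [A, J, B, R, E, D, C, N]
Visit A → queue [J, B, R, E, D, C, N]
Visit J → queue [B, R, E, D, C, N]
Visit B; enqueue K → queue [R, E, D, C, N, K]
Visit R; enqueue G → queue [E, D, C, N, K, G]
Visit E; enqueue F → queue [D, C, N, K, G, F]
Visit D → queue [C, N, K, G, F]
Visit C → queue [N, K, G, F]
Visit N → queue [K, G, F]
Visit K → queue [G, F]
Visit G → queue [F]
Visit F → queue []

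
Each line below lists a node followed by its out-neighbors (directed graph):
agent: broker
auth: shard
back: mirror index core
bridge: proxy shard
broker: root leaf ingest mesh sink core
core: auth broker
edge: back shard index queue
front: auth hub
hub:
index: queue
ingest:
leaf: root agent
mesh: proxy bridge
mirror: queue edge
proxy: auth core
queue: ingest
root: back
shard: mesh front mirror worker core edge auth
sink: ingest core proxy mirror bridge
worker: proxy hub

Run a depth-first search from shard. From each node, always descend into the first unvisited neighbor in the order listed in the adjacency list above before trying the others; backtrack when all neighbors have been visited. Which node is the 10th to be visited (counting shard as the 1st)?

queue

Visit shard
shard → mesh
mesh → proxy
proxy → auth
proxy → core
core → broker
broker → root
root → back
back → mirror
mirror → queue
queue → ingest
mirror → edge
edge → index
broker → leaf
leaf → agent
broker → sink
sink → bridge
shard → front
front → hub
shard → worker

Visit order: shard, mesh, proxy, auth, core, broker, root, back, mirror, queue, ingest, edge, index, leaf, agent, sink, bridge, front, hub, worker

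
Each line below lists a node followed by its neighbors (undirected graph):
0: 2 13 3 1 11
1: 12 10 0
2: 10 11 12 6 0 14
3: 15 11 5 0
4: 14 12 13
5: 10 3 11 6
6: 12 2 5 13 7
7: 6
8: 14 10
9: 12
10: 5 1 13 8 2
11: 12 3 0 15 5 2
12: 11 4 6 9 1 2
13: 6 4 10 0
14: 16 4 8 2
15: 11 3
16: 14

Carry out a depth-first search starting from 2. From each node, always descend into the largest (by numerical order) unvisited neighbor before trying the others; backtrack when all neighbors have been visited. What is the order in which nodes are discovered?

2 14 16 8 10 13 6 12 11 15 3 5 0 1 9 4 7

Visit 2
2 → 14
14 → 16
14 → 8
8 → 10
10 → 13
13 → 6
6 → 12
12 → 11
11 → 15
15 → 3
3 → 5
3 → 0
0 → 1
12 → 9
12 → 4
6 → 7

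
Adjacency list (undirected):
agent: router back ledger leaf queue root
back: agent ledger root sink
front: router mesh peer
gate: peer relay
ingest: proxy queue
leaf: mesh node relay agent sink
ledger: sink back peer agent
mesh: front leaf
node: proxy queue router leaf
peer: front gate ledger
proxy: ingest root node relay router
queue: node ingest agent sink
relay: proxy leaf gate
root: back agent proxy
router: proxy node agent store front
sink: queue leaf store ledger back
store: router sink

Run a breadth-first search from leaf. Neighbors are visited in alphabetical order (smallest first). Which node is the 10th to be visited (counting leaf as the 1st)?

root

Visit leaf; enqueue agent, mesh, node, relay, sink → queue [agent, mesh, node, relay, sink]
Visit agent; enqueue back, ledger, queue, root, router → queue [mesh, node, relay, sink, back, ledger, queue, root, router]
Visit mesh; enqueue front → queue [node, relay, sink, back, ledger, queue, root, router, front]
Visit node; enqueue proxy → queue [relay, sink, back, ledger, queue, root, router, front, proxy]
Visit relay; enqueue gate → queue [sink, back, ledger, queue, root, router, front, proxy, gate]
Visit sink; enqueue store → queue [back, ledger, queue, root, router, front, proxy, gate, store]
Visit back → queue [ledger, queue, root, router, front, proxy, gate, store]
Visit ledger; enqueue peer → queue [queue, root, router, front, proxy, gate, store, peer]
Visit queue; enqueue ingest → queue [root, router, front, proxy, gate, store, peer, ingest]
Visit root → queue [router, front, proxy, gate, store, peer, ingest]
Visit router → queue [front, proxy, gate, store, peer, ingest]
Visit front → queue [proxy, gate, store, peer, ingest]
Visit proxy → queue [gate, store, peer, ingest]
Visit gate → queue [store, peer, ingest]
Visit store → queue [peer, ingest]
Visit peer → queue [ingest]
Visit ingest → queue []

Visit order: leaf, agent, mesh, node, relay, sink, back, ledger, queue, root, router, front, proxy, gate, store, peer, ingest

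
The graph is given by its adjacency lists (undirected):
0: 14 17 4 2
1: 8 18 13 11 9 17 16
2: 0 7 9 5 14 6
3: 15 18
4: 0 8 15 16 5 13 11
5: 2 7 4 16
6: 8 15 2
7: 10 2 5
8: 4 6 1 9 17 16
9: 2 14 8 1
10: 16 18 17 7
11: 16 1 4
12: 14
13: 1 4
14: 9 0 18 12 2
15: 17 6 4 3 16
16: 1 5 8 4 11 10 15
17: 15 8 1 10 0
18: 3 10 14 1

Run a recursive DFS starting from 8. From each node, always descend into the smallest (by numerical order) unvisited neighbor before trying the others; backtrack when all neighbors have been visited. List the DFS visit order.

8, 1, 9, 2, 0, 4, 5, 7, 10, 16, 11, 15, 3, 18, 14, 12, 6, 17, 13

Visit 8
8 → 1
1 → 9
9 → 2
2 → 0
0 → 4
4 → 5
5 → 7
7 → 10
10 → 16
16 → 11
16 → 15
15 → 3
3 → 18
18 → 14
14 → 12
15 → 6
15 → 17
4 → 13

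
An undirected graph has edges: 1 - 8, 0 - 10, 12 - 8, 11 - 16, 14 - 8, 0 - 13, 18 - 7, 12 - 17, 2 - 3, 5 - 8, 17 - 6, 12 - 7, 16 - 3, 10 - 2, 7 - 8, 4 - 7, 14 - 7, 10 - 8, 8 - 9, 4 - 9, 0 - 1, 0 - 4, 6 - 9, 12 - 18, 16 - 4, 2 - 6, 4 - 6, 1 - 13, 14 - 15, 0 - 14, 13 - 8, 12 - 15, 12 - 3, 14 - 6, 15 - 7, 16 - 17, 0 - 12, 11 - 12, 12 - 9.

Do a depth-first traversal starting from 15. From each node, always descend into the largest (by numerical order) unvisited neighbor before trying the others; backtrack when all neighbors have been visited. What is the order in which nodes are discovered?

Visit 15
15 → 14
14 → 8
8 → 13
13 → 1
1 → 0
0 → 12
12 → 18
18 → 7
7 → 4
4 → 16
16 → 17
17 → 6
6 → 9
6 → 2
2 → 10
2 → 3
16 → 11
8 → 5

15 → 14 → 8 → 13 → 1 → 0 → 12 → 18 → 7 → 4 → 16 → 17 → 6 → 9 → 2 → 10 → 3 → 11 → 5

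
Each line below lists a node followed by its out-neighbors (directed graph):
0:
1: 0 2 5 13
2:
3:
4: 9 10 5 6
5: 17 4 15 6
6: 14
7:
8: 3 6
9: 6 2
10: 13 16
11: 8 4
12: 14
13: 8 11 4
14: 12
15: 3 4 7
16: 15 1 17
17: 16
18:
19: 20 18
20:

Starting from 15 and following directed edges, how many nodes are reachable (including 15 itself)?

18

BFS from 15 visits: 15, 7, 4, 3, 10, 9, 6, 5, 16, 13, 2, 14, 17, 1, 11, 8, 12, 0
Reachable nodes: 18 of 21 total.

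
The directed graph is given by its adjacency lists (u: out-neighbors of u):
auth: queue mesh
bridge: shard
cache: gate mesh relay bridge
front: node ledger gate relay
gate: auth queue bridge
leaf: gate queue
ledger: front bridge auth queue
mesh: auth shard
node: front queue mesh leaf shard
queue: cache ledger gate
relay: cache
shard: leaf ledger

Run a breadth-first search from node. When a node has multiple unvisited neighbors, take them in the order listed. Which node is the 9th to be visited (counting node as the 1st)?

relay

Visit node; enqueue front, queue, mesh, leaf, shard → queue [front, queue, mesh, leaf, shard]
Visit front; enqueue ledger, gate, relay → queue [queue, mesh, leaf, shard, ledger, gate, relay]
Visit queue; enqueue cache → queue [mesh, leaf, shard, ledger, gate, relay, cache]
Visit mesh; enqueue auth → queue [leaf, shard, ledger, gate, relay, cache, auth]
Visit leaf → queue [shard, ledger, gate, relay, cache, auth]
Visit shard → queue [ledger, gate, relay, cache, auth]
Visit ledger; enqueue bridge → queue [gate, relay, cache, auth, bridge]
Visit gate → queue [relay, cache, auth, bridge]
Visit relay → queue [cache, auth, bridge]
Visit cache → queue [auth, bridge]
Visit auth → queue [bridge]
Visit bridge → queue []

Visit order: node, front, queue, mesh, leaf, shard, ledger, gate, relay, cache, auth, bridge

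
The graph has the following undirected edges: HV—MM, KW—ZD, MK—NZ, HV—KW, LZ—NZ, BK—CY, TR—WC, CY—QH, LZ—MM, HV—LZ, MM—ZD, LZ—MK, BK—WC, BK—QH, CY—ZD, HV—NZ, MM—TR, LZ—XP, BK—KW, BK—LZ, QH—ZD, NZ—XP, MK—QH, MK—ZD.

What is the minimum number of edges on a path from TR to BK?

2

Level 0: TR
Level 1: MM, WC
Level 2: BK, HV, LZ, ZD
Level 3: CY, KW, MK, NZ, QH, XP
BK first appears at level 2.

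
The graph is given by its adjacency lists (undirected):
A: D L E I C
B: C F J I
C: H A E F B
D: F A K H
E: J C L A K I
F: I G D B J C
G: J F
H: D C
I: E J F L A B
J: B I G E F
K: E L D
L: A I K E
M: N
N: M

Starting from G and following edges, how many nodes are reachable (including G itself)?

12

BFS from G visits: G, F, J, B, C, D, I, E, A, H, K, L
Reachable nodes: 12 of 14 total.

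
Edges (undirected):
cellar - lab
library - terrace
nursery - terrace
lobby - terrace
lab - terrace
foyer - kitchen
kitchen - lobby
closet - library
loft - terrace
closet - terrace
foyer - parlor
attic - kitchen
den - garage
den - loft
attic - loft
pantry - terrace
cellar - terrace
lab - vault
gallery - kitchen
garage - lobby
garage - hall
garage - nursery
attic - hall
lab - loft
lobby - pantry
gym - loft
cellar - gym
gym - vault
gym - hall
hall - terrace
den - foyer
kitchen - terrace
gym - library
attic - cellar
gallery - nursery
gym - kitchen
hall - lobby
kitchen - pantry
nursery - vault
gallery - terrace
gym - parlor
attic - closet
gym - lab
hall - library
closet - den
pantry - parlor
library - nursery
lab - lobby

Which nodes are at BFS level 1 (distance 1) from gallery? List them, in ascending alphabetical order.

Level 0: gallery
Level 1: kitchen, nursery, terrace
Level 2: attic, cellar, closet, foyer, garage, gym, hall, lab, library, lobby, loft, pantry, vault
Level 3: den, parlor

kitchen, nursery, terrace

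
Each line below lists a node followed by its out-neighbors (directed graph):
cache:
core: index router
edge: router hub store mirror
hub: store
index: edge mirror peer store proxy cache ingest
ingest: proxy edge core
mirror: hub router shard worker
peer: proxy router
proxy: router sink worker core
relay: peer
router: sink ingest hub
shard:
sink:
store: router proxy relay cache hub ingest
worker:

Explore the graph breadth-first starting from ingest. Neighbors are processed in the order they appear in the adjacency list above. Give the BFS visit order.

ingest, proxy, edge, core, router, sink, worker, hub, store, mirror, index, relay, cache, shard, peer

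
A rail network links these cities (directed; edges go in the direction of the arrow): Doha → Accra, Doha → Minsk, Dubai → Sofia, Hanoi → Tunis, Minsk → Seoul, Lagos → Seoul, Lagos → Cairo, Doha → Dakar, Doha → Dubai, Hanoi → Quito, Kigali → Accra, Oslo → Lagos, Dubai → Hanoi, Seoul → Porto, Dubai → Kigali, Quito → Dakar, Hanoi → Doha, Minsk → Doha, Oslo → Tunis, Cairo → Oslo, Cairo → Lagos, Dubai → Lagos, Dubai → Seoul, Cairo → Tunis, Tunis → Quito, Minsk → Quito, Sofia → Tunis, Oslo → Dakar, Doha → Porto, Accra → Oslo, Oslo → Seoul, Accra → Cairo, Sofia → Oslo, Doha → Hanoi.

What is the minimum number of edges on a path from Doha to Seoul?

Level 0: Doha
Level 1: Accra, Dakar, Dubai, Hanoi, Minsk, Porto
Level 2: Cairo, Kigali, Lagos, Oslo, Quito, Seoul, Sofia, Tunis
Seoul first appears at level 2.

2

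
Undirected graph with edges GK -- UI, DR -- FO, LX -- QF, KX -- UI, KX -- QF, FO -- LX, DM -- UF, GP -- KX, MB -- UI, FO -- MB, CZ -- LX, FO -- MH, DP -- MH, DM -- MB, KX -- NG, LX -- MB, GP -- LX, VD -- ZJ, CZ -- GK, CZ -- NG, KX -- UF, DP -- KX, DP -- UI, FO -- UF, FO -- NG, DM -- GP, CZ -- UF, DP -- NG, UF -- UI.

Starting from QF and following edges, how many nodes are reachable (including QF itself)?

BFS from QF visits: QF, KX, LX, DP, GP, NG, UF, UI, CZ, FO, MB, MH, DM, GK, DR
Reachable nodes: 15 of 17 total.

15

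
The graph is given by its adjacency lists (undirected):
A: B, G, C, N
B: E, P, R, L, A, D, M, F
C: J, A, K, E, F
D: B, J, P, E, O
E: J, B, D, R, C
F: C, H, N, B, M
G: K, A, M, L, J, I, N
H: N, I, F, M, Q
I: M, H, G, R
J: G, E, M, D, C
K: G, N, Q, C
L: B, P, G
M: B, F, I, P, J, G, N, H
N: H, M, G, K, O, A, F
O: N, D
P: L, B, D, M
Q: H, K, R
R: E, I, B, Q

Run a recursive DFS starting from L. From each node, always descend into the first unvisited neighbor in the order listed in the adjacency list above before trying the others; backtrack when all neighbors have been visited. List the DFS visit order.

L, B, E, J, G, K, N, H, I, M, F, C, A, P, D, O, R, Q

Visit L
L → B
B → E
E → J
J → G
G → K
K → N
N → H
H → I
I → M
M → F
F → C
C → A
M → P
P → D
D → O
I → R
R → Q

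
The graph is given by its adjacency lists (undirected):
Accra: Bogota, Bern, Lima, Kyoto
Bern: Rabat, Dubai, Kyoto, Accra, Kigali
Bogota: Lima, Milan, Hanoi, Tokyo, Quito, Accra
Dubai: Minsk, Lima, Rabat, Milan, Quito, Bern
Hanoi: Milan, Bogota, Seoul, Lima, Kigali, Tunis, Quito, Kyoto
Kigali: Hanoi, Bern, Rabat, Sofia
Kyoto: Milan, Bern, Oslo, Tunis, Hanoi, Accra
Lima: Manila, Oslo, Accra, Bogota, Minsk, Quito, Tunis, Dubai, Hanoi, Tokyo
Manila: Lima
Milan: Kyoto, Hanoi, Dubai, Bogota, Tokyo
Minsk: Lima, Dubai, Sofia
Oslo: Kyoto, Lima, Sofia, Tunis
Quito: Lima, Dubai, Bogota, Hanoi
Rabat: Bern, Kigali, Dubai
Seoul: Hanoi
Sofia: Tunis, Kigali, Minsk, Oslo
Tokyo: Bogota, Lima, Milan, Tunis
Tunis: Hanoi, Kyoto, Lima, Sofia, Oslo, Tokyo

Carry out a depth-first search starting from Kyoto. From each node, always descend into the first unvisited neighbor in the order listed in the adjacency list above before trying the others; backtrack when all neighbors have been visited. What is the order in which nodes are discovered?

Visit Kyoto
Kyoto → Milan
Milan → Hanoi
Hanoi → Bogota
Bogota → Lima
Lima → Manila
Lima → Oslo
Oslo → Sofia
Sofia → Tunis
Tunis → Tokyo
Sofia → Kigali
Kigali → Bern
Bern → Rabat
Rabat → Dubai
Dubai → Minsk
Dubai → Quito
Bern → Accra
Hanoi → Seoul

Kyoto → Milan → Hanoi → Bogota → Lima → Manila → Oslo → Sofia → Tunis → Tokyo → Kigali → Bern → Rabat → Dubai → Minsk → Quito → Accra → Seoul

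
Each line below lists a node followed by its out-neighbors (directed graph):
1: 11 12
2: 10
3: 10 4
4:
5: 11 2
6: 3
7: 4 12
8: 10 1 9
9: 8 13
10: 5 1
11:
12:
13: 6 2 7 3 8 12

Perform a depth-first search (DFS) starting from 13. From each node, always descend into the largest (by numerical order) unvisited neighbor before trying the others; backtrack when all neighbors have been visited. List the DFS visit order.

13 -> 12 -> 8 -> 10 -> 5 -> 11 -> 2 -> 1 -> 9 -> 7 -> 4 -> 6 -> 3

Visit 13
13 → 12
13 → 8
8 → 10
10 → 5
5 → 11
5 → 2
10 → 1
8 → 9
13 → 7
7 → 4
13 → 6
6 → 3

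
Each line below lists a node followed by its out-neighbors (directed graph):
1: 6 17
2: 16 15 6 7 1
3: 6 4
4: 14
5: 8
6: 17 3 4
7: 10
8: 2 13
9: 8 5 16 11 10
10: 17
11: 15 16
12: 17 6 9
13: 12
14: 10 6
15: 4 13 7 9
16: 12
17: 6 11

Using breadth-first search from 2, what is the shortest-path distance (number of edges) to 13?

Level 0: 2
Level 1: 1, 6, 7, 15, 16
Level 2: 3, 4, 9, 10, 12, 13, 17
Level 3: 5, 8, 11, 14
13 first appears at level 2.

2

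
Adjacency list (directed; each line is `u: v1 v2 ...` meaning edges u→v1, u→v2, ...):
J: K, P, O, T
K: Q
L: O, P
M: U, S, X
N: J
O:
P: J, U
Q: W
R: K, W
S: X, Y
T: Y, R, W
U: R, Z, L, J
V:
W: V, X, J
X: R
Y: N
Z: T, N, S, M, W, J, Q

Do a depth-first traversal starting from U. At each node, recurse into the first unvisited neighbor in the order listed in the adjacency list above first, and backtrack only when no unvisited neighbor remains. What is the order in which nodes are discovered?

U R K Q W V X J P O T Y N Z S M L

Visit U
U → R
R → K
K → Q
Q → W
W → V
W → X
W → J
J → P
J → O
J → T
T → Y
Y → N
U → Z
Z → S
Z → M
U → L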